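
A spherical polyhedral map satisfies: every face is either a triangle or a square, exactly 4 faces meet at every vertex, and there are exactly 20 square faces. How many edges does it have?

52

Let x be the number of triangles; then F = 20 + x.
Edge–face incidences: 2E = 4·20 + 3·x = 80 + 3x.
Every vertex has degree 4, so 4V = 2E.
Euler: V − E + F = 2 ⇒ (2E)/4 − E + (20 + x) = 2.
Multiply by 8: 2·(2E) − 4·(2E) + 8·(20 + x) = 16, i.e. 160 + 8x − 2·(80 + 3x) = 16.
Collecting terms: 2x = 16, so x = 8.
Then 2E = 80 + 3·8 = 104, so E = 52, V = 2E/4 = 26, F = 20 + 8 = 28.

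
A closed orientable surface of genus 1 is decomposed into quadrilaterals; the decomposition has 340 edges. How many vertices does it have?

170

χ = 2 − 2·1 = 0, and every face is a square so 4F = 2E.
F = 2E/4 = 170. Then V = 0 + E − F = 0 + 340 − 170 = 170.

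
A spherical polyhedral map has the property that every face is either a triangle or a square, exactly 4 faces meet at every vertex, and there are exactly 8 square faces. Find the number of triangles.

8

Let x be the number of triangles; then F = 8 + x.
Edge–face incidences: 2E = 4·8 + 3·x = 32 + 3x.
Every vertex has degree 4, so 4V = 2E.
Euler: V − E + F = 2 ⇒ (2E)/4 − E + (8 + x) = 2.
Multiply by 8: 2·(2E) − 4·(2E) + 8·(8 + x) = 16, i.e. 64 + 8x − 2·(32 + 3x) = 16.
Collecting terms: 2x = 16, so x = 8.
Then 2E = 32 + 3·8 = 56, so E = 28, V = 2E/4 = 14, F = 8 + 8 = 16.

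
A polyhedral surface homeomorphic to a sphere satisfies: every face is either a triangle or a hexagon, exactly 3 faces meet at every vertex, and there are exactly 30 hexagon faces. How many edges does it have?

Let x be the number of triangles; then F = 30 + x.
Edge–face incidences: 2E = 6·30 + 3·x = 180 + 3x.
Every vertex has degree 3, so 3V = 2E.
Euler: V − E + F = 2 ⇒ (2E)/3 − E + (30 + x) = 2.
Multiply by 6: 2·(2E) − 3·(2E) + 6·(30 + x) = 12, i.e. 180 + 6x − (180 + 3x) = 12.
Collecting terms: 3x = 12, so x = 4.
Then 2E = 180 + 3·4 = 192, so E = 96, V = 2E/3 = 64, F = 30 + 4 = 34.

96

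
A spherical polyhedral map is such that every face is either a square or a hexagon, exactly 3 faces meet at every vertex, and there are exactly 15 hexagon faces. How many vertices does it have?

38

Let x be the number of squares; then F = 15 + x.
Edge–face incidences: 2E = 6·15 + 4·x = 90 + 4x.
Every vertex has degree 3, so 3V = 2E.
Euler: V − E + F = 2 ⇒ (2E)/3 − E + (15 + x) = 2.
Multiply by 6: 2·(2E) − 3·(2E) + 6·(15 + x) = 12, i.e. 90 + 6x − (90 + 4x) = 12.
Collecting terms: 2x = 12, so x = 6.
Then 2E = 90 + 4·6 = 114, so E = 57, V = 2E/3 = 38, F = 15 + 6 = 21.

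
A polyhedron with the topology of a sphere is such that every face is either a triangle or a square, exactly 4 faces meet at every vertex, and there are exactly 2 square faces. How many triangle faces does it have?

Let x be the number of triangles; then F = 2 + x.
Edge–face incidences: 2E = 4·2 + 3·x = 8 + 3x.
Every vertex has degree 4, so 4V = 2E.
Euler: V − E + F = 2 ⇒ (2E)/4 − E + (2 + x) = 2.
Multiply by 8: 2·(2E) − 4·(2E) + 8·(2 + x) = 16, i.e. 16 + 8x − 2·(8 + 3x) = 16.
Collecting terms: 2x = 16, so x = 8.
Then 2E = 8 + 3·8 = 32, so E = 16, V = 2E/4 = 8, F = 2 + 8 = 10.

8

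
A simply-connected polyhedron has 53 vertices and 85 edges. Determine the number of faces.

Here V − E + F = 2.
F = 2 − V + E = 2 − 53 + 85 = 34.

34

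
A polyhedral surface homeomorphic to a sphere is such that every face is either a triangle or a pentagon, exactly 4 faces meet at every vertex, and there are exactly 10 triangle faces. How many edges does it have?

Let x be the number of pentagons; then F = 10 + x.
Edge–face incidences: 2E = 3·10 + 5·x = 30 + 5x.
Every vertex has degree 4, so 4V = 2E.
Euler: V − E + F = 2 ⇒ (2E)/4 − E + (10 + x) = 2.
Multiply by 8: 2·(2E) − 4·(2E) + 8·(10 + x) = 16, i.e. 80 + 8x − 2·(30 + 5x) = 16.
Collecting terms: −2x + 20 = 16, so −2x = −4, so x = 2.
Then 2E = 30 + 5·2 = 40, so E = 20, V = 2E/4 = 10, F = 10 + 2 = 12.

20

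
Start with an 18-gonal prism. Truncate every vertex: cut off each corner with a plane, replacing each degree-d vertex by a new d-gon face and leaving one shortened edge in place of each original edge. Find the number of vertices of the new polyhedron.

108

The base solid has V = 36, E = 54, F = 20.
Truncation replaces each original edge-end by a new vertex, so V′ = 2E = 108.
Each original edge survives, and each old vertex of degree d contributes d new edges; summing degrees gives Σd = 2E, so E′ = E + 2E = 3E = 162.
Each original face survives and each original vertex becomes one new face: F′ = F + V = 56.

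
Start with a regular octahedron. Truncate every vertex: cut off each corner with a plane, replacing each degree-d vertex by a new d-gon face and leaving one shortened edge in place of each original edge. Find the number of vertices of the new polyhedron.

24

The base solid has V = 6, E = 12, F = 8.
Truncation replaces each original edge-end by a new vertex, so V′ = 2E = 24.
Each original edge survives, and each old vertex of degree d contributes d new edges; summing degrees gives Σd = 2E, so E′ = E + 2E = 3E = 36.
Each original face survives and each original vertex becomes one new face: F′ = F + V = 14.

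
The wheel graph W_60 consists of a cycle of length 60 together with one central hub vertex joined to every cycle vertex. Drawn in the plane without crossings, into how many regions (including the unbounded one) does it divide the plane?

W_60 has V = 60 + 1 = 61 vertices and E = 2·60 = 120 edges.
By Euler's formula F = 2 − V + E = 2 − 61 + 120 = 61.

61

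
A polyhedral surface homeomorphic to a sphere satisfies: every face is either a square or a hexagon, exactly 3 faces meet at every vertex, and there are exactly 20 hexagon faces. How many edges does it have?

72

Let x be the number of squares; then F = 20 + x.
Edge–face incidences: 2E = 6·20 + 4·x = 120 + 4x.
Every vertex has degree 3, so 3V = 2E.
Euler: V − E + F = 2 ⇒ (2E)/3 − E + (20 + x) = 2.
Multiply by 6: 2·(2E) − 3·(2E) + 6·(20 + x) = 12, i.e. 120 + 6x − (120 + 4x) = 12.
Collecting terms: 2x = 12, so x = 6.
Then 2E = 120 + 4·6 = 144, so E = 72, V = 2E/3 = 48, F = 20 + 6 = 26.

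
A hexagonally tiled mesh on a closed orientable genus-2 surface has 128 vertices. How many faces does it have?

χ = 2 − 2·2 = -2, and every face is a hexagon so 6F = 2E.
V − E + F = -2 with E = 6F/2 gives 128 − (6/2 − 1)·F = -2, so F = 65 and E = 195.

65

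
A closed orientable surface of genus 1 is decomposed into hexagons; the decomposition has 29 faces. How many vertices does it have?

58

χ = 2 − 2·1 = 0, and every face is a hexagon so 6F = 2E.
E = 6·29/2 = 87. Then V = 0 + E − F = 0 + 87 − 29 = 58.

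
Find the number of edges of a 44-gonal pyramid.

A pyramid on an n-gon base has one n-gon and n triangles: V = 44 + 1 = 45, E = 2·44 = 88, F = 44 + 1 = 45.

88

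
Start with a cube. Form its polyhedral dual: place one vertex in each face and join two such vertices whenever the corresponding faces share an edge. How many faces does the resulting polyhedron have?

8

The base solid has V = 8, E = 12, F = 6.
The dual swaps V and F and preserves E: V′ = F = 6, E′ = E = 12, F′ = V = 8.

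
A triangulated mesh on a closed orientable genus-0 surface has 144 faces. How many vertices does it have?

74

χ = 2 − 2·0 = 2, and every face is a triangle so 3F = 2E.
E = 3·144/2 = 216. Then V = 2 + E − F = 2 + 216 − 144 = 74.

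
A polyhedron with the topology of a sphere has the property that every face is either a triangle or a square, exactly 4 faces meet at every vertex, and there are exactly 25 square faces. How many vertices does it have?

31

Let x be the number of triangles; then F = 25 + x.
Edge–face incidences: 2E = 4·25 + 3·x = 100 + 3x.
Every vertex has degree 4, so 4V = 2E.
Euler: V − E + F = 2 ⇒ (2E)/4 − E + (25 + x) = 2.
Multiply by 8: 2·(2E) − 4·(2E) + 8·(25 + x) = 16, i.e. 200 + 8x − 2·(100 + 3x) = 16.
Collecting terms: 2x = 16, so x = 8.
Then 2E = 100 + 3·8 = 124, so E = 62, V = 2E/4 = 31, F = 25 + 8 = 33.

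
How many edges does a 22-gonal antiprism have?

88

An antiprism on an n-gon has two n-gon caps and 2n triangles: V = 2·22 = 44, E = 4·22 = 88, F = 2·22 + 2 = 46.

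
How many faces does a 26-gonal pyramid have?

A pyramid on an n-gon base has one n-gon and n triangles: V = 26 + 1 = 27, E = 2·26 = 52, F = 26 + 1 = 27.

27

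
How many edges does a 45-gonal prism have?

135

A prism on an n-gon has two n-gon bases and n rectangular sides: V = 2·45 = 90, E = 3·45 = 135, F = 45 + 2 = 47.
Check: V − E + F = 90 − 135 + 47 = 2.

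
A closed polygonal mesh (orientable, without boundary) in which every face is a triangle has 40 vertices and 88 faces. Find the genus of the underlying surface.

3

Every face is a triangle, so 2E = 3·88 = 264, giving E = 132.
χ = V − E + F = 40 − 132 + 88 = -4.
For a closed orientable surface χ = 2 − 2g, so g = (2 − (-4))/2 = 3.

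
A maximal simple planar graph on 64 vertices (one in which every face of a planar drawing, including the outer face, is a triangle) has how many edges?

186

In a plane triangulation 3F = 2E and V − E + F = 2, so E = 3V − 6 = 3·64 − 6 = 186.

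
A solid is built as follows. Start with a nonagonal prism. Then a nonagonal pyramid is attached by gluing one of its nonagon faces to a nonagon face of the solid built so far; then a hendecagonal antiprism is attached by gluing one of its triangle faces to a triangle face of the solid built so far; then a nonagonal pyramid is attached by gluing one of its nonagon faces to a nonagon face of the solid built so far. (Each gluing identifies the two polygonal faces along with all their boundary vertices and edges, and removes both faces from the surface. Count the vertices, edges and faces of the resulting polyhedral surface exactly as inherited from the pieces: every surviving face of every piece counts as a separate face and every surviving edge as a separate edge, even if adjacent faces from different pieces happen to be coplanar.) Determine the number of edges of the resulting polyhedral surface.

A nonagonal prism: V=18, E=27, F=11.
Attach a nonagonal pyramid (V=10, E=18, F=10) along a 9-gon: merge 9 vertices and 9 edges, delete both glued faces → V=19, E=36, F=19.
Attach a hendecagonal antiprism (V=22, E=44, F=24) along a 3-gon: merge 3 vertices and 3 edges, delete both glued faces → V=38, E=77, F=41.
Attach a nonagonal pyramid (V=10, E=18, F=10) along a 9-gon: merge 9 vertices and 9 edges, delete both glued faces → V=39, E=86, F=49.
Check: V − E + F = 39 − 86 + 49 = 2.

86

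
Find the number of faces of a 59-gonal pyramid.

60

A pyramid on an n-gon base has one n-gon and n triangles: V = 59 + 1 = 60, E = 2·59 = 118, F = 59 + 1 = 60.
Check: V − E + F = 60 − 118 + 60 = 2.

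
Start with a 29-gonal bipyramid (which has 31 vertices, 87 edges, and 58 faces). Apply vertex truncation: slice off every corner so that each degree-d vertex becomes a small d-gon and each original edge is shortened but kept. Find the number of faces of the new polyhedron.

Truncation replaces each original edge-end by a new vertex, so V′ = 2E = 174.
Each original edge survives, and each old vertex of degree d contributes d new edges; summing degrees gives Σd = 2E, so E′ = E + 2E = 3E = 261.
Each original face survives and each original vertex becomes one new face: F′ = F + V = 89.

89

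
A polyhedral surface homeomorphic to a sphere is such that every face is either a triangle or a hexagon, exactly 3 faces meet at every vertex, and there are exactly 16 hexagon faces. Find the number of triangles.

4

Let x be the number of triangles; then F = 16 + x.
Edge–face incidences: 2E = 6·16 + 3·x = 96 + 3x.
Every vertex has degree 3, so 3V = 2E.
Euler: V − E + F = 2 ⇒ (2E)/3 − E + (16 + x) = 2.
Multiply by 6: 2·(2E) − 3·(2E) + 6·(16 + x) = 12, i.e. 96 + 6x − (96 + 3x) = 12.
Collecting terms: 3x = 12, so x = 4.
Then 2E = 96 + 3·4 = 108, so E = 54, V = 2E/3 = 36, F = 16 + 4 = 20.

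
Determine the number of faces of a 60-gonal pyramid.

A pyramid on an n-gon base has one n-gon and n triangles: V = 60 + 1 = 61, E = 2·60 = 120, F = 60 + 1 = 61.
Check: V − E + F = 61 − 120 + 61 = 2.

61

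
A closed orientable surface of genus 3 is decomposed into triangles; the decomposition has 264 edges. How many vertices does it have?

84

χ = 2 − 2·3 = -4, and every face is a triangle so 3F = 2E.
F = 2E/3 = 176. Then V = -4 + E − F = -4 + 264 − 176 = 84.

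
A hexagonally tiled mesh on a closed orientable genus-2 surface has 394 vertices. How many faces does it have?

198

χ = 2 − 2·2 = -2, and every face is a hexagon so 6F = 2E.
V − E + F = -2 with E = 6F/2 gives 394 − (6/2 − 1)·F = -2, so F = 198 and E = 594.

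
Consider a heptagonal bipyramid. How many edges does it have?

A bipyramid over an n-gon has 2n triangular faces and n + 2 vertices: V = 7 + 2 = 9, E = 3·7 = 21, F = 2·7 = 14.
Check: V − E + F = 9 − 21 + 14 = 2.

21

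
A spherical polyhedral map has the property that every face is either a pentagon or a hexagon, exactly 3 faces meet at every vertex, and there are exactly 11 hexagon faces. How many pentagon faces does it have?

12

Let x be the number of pentagons; then F = 11 + x.
Edge–face incidences: 2E = 6·11 + 5·x = 66 + 5x.
Every vertex has degree 3, so 3V = 2E.
Euler: V − E + F = 2 ⇒ (2E)/3 − E + (11 + x) = 2.
Multiply by 6: 2·(2E) − 3·(2E) + 6·(11 + x) = 12, i.e. 66 + 6x − (66 + 5x) = 12.
Collecting terms: x = 12.
Then 2E = 66 + 5·12 = 126, so E = 63, V = 2E/3 = 42, F = 11 + 12 = 23.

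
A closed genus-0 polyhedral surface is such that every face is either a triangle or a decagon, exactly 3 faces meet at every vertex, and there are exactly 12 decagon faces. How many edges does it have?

Let x be the number of triangles; then F = 12 + x.
Edge–face incidences: 2E = 10·12 + 3·x = 120 + 3x.
Every vertex has degree 3, so 3V = 2E.
Euler: V − E + F = 2 ⇒ (2E)/3 − E + (12 + x) = 2.
Multiply by 6: 2·(2E) − 3·(2E) + 6·(12 + x) = 12, i.e. 72 + 6x − (120 + 3x) = 12.
Collecting terms: 3x − 48 = 12, so 3x = 60, so x = 20.
Then 2E = 120 + 3·20 = 180, so E = 90, V = 2E/3 = 60, F = 12 + 20 = 32.

90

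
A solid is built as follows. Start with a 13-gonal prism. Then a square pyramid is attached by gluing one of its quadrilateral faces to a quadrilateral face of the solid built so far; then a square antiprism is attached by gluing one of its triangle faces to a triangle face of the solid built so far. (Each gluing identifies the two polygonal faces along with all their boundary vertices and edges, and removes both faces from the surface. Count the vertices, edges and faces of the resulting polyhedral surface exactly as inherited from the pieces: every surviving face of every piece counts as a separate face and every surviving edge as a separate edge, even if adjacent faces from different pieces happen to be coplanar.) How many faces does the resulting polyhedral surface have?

A 13-gonal prism: V=26, E=39, F=15.
Attach a square pyramid (V=5, E=8, F=5) along a 4-gon: merge 4 vertices and 4 edges, delete both glued faces → V=27, E=43, F=18.
Attach a square antiprism (V=8, E=16, F=10) along a 3-gon: merge 3 vertices and 3 edges, delete both glued faces → V=32, E=56, F=26.
Check: V − E + F = 32 − 56 + 26 = 2.

26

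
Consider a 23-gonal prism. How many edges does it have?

A prism on an n-gon has two n-gon bases and n rectangular sides: V = 2·23 = 46, E = 3·23 = 69, F = 23 + 2 = 25.

69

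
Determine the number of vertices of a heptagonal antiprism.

An antiprism on an n-gon has two n-gon caps and 2n triangles: V = 2·7 = 14, E = 4·7 = 28, F = 2·7 + 2 = 16.
Check: V − E + F = 14 − 28 + 16 = 2.

14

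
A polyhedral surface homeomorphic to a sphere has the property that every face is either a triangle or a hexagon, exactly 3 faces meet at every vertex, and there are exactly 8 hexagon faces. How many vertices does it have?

20

Let x be the number of triangles; then F = 8 + x.
Edge–face incidences: 2E = 6·8 + 3·x = 48 + 3x.
Every vertex has degree 3, so 3V = 2E.
Euler: V − E + F = 2 ⇒ (2E)/3 − E + (8 + x) = 2.
Multiply by 6: 2·(2E) − 3·(2E) + 6·(8 + x) = 12, i.e. 48 + 6x − (48 + 3x) = 12.
Collecting terms: 3x = 12, so x = 4.
Then 2E = 48 + 3·4 = 60, so E = 30, V = 2E/3 = 20, F = 8 + 4 = 12.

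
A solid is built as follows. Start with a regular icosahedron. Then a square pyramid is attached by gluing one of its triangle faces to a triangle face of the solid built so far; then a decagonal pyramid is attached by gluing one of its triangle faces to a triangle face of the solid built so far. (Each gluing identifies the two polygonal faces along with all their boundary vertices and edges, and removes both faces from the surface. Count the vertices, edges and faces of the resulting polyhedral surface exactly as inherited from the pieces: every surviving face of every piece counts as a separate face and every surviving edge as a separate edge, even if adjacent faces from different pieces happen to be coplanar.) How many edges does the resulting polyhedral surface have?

A regular icosahedron: V=12, E=30, F=20.
Attach a square pyramid (V=5, E=8, F=5) along a 3-gon: merge 3 vertices and 3 edges, delete both glued faces → V=14, E=35, F=23.
Attach a decagonal pyramid (V=11, E=20, F=11) along a 3-gon: merge 3 vertices and 3 edges, delete both glued faces → V=22, E=52, F=32.
Check: V − E + F = 22 − 52 + 32 = 2.

52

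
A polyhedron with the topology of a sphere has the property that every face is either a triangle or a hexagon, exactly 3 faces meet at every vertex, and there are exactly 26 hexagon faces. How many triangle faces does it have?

4

Let x be the number of triangles; then F = 26 + x.
Edge–face incidences: 2E = 6·26 + 3·x = 156 + 3x.
Every vertex has degree 3, so 3V = 2E.
Euler: V − E + F = 2 ⇒ (2E)/3 − E + (26 + x) = 2.
Multiply by 6: 2·(2E) − 3·(2E) + 6·(26 + x) = 12, i.e. 156 + 6x − (156 + 3x) = 12.
Collecting terms: 3x = 12, so x = 4.
Then 2E = 156 + 3·4 = 168, so E = 84, V = 2E/3 = 56, F = 26 + 4 = 30.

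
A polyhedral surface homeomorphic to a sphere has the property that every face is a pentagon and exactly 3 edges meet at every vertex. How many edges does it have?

30

Each face has 5 edges and each edge borders two faces, so 2E = 5F.
Each vertex has degree 3, so 3V = 2E and hence V = 5F/3.
Euler: V − E + F = 2 ⇒ (5F/3) − (5F/2) + F = 2.
Multiply by 6: (10 − 15 + 6)F = 12, i.e. 1F = 12.
So F = 12, E = 5·12/2 = 30, V = 5·12/3 = 20.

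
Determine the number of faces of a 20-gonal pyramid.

21

A pyramid on an n-gon base has one n-gon and n triangles: V = 20 + 1 = 21, E = 2·20 = 40, F = 20 + 1 = 21.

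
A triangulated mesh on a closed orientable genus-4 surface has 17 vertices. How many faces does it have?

46

χ = 2 − 2·4 = -6, and every face is a triangle so 3F = 2E.
V − E + F = -6 with E = 3F/2 gives 17 − (3/2 − 1)·F = -6, so F = 46 and E = 69.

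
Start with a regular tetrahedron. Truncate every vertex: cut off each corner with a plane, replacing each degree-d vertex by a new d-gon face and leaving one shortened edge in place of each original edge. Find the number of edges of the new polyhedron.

18

The base solid has V = 4, E = 6, F = 4.
Truncation replaces each original edge-end by a new vertex, so V′ = 2E = 12.
Each original edge survives, and each old vertex of degree d contributes d new edges; summing degrees gives Σd = 2E, so E′ = E + 2E = 3E = 18.
Each original face survives and each original vertex becomes one new face: F′ = F + V = 8.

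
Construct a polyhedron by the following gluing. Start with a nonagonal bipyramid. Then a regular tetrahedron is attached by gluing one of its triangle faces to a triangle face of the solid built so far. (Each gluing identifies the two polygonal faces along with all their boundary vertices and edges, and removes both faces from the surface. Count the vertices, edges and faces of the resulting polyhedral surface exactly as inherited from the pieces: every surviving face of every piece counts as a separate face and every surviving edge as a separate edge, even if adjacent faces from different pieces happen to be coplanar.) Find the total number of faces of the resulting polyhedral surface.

A nonagonal bipyramid: V=11, E=27, F=18.
Attach a regular tetrahedron (V=4, E=6, F=4) along a 3-gon: merge 3 vertices and 3 edges, delete both glued faces → V=12, E=30, F=20.
Check: V − E + F = 12 − 30 + 20 = 2.

20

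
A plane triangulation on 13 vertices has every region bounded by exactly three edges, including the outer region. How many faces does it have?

22

In a plane triangulation 3F = 2E and V − E + F = 2, so F = 2V − 4 = 2·13 − 4 = 22.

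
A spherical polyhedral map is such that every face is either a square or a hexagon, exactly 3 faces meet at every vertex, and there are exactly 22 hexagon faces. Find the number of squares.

6

Let x be the number of squares; then F = 22 + x.
Edge–face incidences: 2E = 6·22 + 4·x = 132 + 4x.
Every vertex has degree 3, so 3V = 2E.
Euler: V − E + F = 2 ⇒ (2E)/3 − E + (22 + x) = 2.
Multiply by 6: 2·(2E) − 3·(2E) + 6·(22 + x) = 12, i.e. 132 + 6x − (132 + 4x) = 12.
Collecting terms: 2x = 12, so x = 6.
Then 2E = 132 + 4·6 = 156, so E = 78, V = 2E/3 = 52, F = 22 + 6 = 28.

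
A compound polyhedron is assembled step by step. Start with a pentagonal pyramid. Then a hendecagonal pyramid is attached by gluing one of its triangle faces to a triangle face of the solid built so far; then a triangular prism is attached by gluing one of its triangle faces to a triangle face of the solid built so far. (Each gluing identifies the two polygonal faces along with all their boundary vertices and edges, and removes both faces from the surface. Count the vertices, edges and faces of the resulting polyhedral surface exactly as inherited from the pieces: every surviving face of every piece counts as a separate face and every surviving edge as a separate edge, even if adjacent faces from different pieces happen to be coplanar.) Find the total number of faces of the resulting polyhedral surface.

A pentagonal pyramid: V=6, E=10, F=6.
Attach a hendecagonal pyramid (V=12, E=22, F=12) along a 3-gon: merge 3 vertices and 3 edges, delete both glued faces → V=15, E=29, F=16.
Attach a triangular prism (V=6, E=9, F=5) along a 3-gon: merge 3 vertices and 3 edges, delete both glued faces → V=18, E=35, F=19.
Check: V − E + F = 18 − 35 + 19 = 2.

19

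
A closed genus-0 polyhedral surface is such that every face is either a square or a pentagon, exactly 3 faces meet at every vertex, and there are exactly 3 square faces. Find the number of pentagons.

Let x be the number of pentagons; then F = 3 + x.
Edge–face incidences: 2E = 4·3 + 5·x = 12 + 5x.
Every vertex has degree 3, so 3V = 2E.
Euler: V − E + F = 2 ⇒ (2E)/3 − E + (3 + x) = 2.
Multiply by 6: 2·(2E) − 3·(2E) + 6·(3 + x) = 12, i.e. 18 + 6x − (12 + 5x) = 12.
Collecting terms: x + 6 = 12, so x = 6.
Then 2E = 12 + 5·6 = 42, so E = 21, V = 2E/3 = 14, F = 3 + 6 = 9.

6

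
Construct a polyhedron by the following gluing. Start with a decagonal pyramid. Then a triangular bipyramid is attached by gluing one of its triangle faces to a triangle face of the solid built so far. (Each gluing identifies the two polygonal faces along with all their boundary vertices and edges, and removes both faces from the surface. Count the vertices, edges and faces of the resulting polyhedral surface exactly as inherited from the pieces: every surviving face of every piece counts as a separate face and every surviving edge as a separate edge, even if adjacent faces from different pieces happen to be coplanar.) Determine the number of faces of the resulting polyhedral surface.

15

A decagonal pyramid: V=11, E=20, F=11.
Attach a triangular bipyramid (V=5, E=9, F=6) along a 3-gon: merge 3 vertices and 3 edges, delete both glued faces → V=13, E=26, F=15.
Check: V − E + F = 13 − 26 + 15 = 2.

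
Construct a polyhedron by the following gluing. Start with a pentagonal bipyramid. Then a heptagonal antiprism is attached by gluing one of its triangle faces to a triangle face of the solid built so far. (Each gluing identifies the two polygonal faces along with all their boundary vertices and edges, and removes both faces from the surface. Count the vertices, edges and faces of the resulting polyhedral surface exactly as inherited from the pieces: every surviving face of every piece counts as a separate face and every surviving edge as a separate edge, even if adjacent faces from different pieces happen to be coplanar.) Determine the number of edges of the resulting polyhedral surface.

40

A pentagonal bipyramid: V=7, E=15, F=10.
Attach a heptagonal antiprism (V=14, E=28, F=16) along a 3-gon: merge 3 vertices and 3 edges, delete both glued faces → V=18, E=40, F=24.
Check: V − E + F = 18 − 40 + 24 = 2.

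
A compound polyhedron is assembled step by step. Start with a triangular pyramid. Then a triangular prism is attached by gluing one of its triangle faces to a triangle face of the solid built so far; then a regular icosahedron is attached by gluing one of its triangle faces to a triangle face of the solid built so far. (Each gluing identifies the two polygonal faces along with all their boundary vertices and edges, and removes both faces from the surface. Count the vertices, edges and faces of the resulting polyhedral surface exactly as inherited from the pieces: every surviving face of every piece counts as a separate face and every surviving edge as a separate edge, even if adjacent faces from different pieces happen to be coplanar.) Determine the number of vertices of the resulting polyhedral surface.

16

A triangular pyramid: V=4, E=6, F=4.
Attach a triangular prism (V=6, E=9, F=5) along a 3-gon: merge 3 vertices and 3 edges, delete both glued faces → V=7, E=12, F=7.
Attach a regular icosahedron (V=12, E=30, F=20) along a 3-gon: merge 3 vertices and 3 edges, delete both glued faces → V=16, E=39, F=25.
Check: V − E + F = 16 − 39 + 25 = 2.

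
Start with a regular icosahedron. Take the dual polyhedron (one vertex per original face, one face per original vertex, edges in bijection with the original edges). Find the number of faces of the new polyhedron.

The base solid has V = 12, E = 30, F = 20.
The dual swaps V and F and preserves E: V′ = F = 20, E′ = E = 30, F′ = V = 12.

12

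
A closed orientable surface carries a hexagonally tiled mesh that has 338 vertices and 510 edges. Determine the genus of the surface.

Every face is a hexagon and each edge borders two faces, so 6F = 2·510, giving F = 170.
χ = V − E + F = 338 − 510 + 170 = -2.
For a closed orientable surface χ = 2 − 2g, so g = (2 − (-2))/2 = 2.

2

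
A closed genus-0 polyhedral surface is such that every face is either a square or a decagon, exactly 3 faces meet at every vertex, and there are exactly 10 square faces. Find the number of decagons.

Let x be the number of decagons; then F = 10 + x.
Edge–face incidences: 2E = 4·10 + 10·x = 40 + 10x.
Every vertex has degree 3, so 3V = 2E.
Euler: V − E + F = 2 ⇒ (2E)/3 − E + (10 + x) = 2.
Multiply by 6: 2·(2E) − 3·(2E) + 6·(10 + x) = 12, i.e. 60 + 6x − (40 + 10x) = 12.
Collecting terms: −4x + 20 = 12, so −4x = −8, so x = 2.
Then 2E = 40 + 10·2 = 60, so E = 30, V = 2E/3 = 20, F = 10 + 2 = 12.

2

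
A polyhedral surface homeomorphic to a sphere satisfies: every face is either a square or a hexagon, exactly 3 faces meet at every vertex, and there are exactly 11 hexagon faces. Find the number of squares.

6

Let x be the number of squares; then F = 11 + x.
Edge–face incidences: 2E = 6·11 + 4·x = 66 + 4x.
Every vertex has degree 3, so 3V = 2E.
Euler: V − E + F = 2 ⇒ (2E)/3 − E + (11 + x) = 2.
Multiply by 6: 2·(2E) − 3·(2E) + 6·(11 + x) = 12, i.e. 66 + 6x − (66 + 4x) = 12.
Collecting terms: 2x = 12, so x = 6.
Then 2E = 66 + 4·6 = 90, so E = 45, V = 2E/3 = 30, F = 11 + 6 = 17.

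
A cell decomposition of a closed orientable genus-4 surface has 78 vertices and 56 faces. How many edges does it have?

For a closed orientable surface of genus 4, χ = 2 − 2·4 = -6.
E = V + F − (-6) = 78 + 56 − (-6) = 140.

140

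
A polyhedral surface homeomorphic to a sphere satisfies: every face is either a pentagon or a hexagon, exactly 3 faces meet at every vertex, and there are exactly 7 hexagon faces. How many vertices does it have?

34

Let x be the number of pentagons; then F = 7 + x.
Edge–face incidences: 2E = 6·7 + 5·x = 42 + 5x.
Every vertex has degree 3, so 3V = 2E.
Euler: V − E + F = 2 ⇒ (2E)/3 − E + (7 + x) = 2.
Multiply by 6: 2·(2E) − 3·(2E) + 6·(7 + x) = 12, i.e. 42 + 6x − (42 + 5x) = 12.
Collecting terms: x = 12.
Then 2E = 42 + 5·12 = 102, so E = 51, V = 2E/3 = 34, F = 7 + 12 = 19.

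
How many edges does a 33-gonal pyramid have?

A pyramid on an n-gon base has one n-gon and n triangles: V = 33 + 1 = 34, E = 2·33 = 66, F = 33 + 1 = 34.

66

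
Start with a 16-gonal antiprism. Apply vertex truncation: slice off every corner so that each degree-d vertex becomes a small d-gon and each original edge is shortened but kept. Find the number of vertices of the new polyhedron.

128

The base solid has V = 32, E = 64, F = 34.
Truncation replaces each original edge-end by a new vertex, so V′ = 2E = 128.
Each original edge survives, and each old vertex of degree d contributes d new edges; summing degrees gives Σd = 2E, so E′ = E + 2E = 3E = 192.
Each original face survives and each original vertex becomes one new face: F′ = F + V = 66.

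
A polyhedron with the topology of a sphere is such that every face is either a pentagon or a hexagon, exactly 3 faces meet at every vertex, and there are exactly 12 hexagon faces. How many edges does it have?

66

Let x be the number of pentagons; then F = 12 + x.
Edge–face incidences: 2E = 6·12 + 5·x = 72 + 5x.
Every vertex has degree 3, so 3V = 2E.
Euler: V − E + F = 2 ⇒ (2E)/3 − E + (12 + x) = 2.
Multiply by 6: 2·(2E) − 3·(2E) + 6·(12 + x) = 12, i.e. 72 + 6x − (72 + 5x) = 12.
Collecting terms: x = 12.
Then 2E = 72 + 5·12 = 132, so E = 66, V = 2E/3 = 44, F = 12 + 12 = 24.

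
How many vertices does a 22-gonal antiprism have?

44

An antiprism on an n-gon has two n-gon caps and 2n triangles: V = 2·22 = 44, E = 4·22 = 88, F = 2·22 + 2 = 46.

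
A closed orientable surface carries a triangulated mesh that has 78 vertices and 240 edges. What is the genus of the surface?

Every face is a triangle and each edge borders two faces, so 3F = 2·240, giving F = 160.
χ = V − E + F = 78 − 240 + 160 = -2.
For a closed orientable surface χ = 2 − 2g, so g = (2 − (-2))/2 = 2.

2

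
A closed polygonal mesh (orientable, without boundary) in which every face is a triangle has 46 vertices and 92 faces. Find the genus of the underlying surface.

1

Every face is a triangle, so 2E = 3·92 = 276, giving E = 138.
χ = V − E + F = 46 − 138 + 92 = 0.
For a closed orientable surface χ = 2 − 2g, so g = (2 − (0))/2 = 1.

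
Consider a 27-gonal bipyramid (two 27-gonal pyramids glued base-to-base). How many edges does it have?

A bipyramid over an n-gon has 2n triangular faces and n + 2 vertices: V = 27 + 2 = 29, E = 3·27 = 81, F = 2·27 = 54.
Check: V − E + F = 29 − 81 + 54 = 2.

81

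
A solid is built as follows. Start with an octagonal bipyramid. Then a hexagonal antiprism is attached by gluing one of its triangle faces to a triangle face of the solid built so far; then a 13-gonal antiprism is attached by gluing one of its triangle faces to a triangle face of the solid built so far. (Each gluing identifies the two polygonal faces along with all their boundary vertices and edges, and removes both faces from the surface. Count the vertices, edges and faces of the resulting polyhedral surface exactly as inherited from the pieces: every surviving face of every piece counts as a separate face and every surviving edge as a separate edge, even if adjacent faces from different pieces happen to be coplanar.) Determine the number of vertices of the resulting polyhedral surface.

An octagonal bipyramid: V=10, E=24, F=16.
Attach a hexagonal antiprism (V=12, E=24, F=14) along a 3-gon: merge 3 vertices and 3 edges, delete both glued faces → V=19, E=45, F=28.
Attach a 13-gonal antiprism (V=26, E=52, F=28) along a 3-gon: merge 3 vertices and 3 edges, delete both glued faces → V=42, E=94, F=54.
Check: V − E + F = 42 − 94 + 54 = 2.

42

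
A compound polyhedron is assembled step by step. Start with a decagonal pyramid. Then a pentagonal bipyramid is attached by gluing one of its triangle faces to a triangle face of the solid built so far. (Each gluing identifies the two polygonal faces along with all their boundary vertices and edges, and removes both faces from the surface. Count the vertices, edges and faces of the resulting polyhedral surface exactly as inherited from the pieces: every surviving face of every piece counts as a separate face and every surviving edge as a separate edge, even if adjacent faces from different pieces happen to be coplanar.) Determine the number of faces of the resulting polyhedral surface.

A decagonal pyramid: V=11, E=20, F=11.
Attach a pentagonal bipyramid (V=7, E=15, F=10) along a 3-gon: merge 3 vertices and 3 edges, delete both glued faces → V=15, E=32, F=19.
Check: V − E + F = 15 − 32 + 19 = 2.

19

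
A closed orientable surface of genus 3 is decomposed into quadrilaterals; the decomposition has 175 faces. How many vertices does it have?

χ = 2 − 2·3 = -4, and every face is a square so 4F = 2E.
E = 4·175/2 = 350. Then V = -4 + E − F = -4 + 350 − 175 = 171.

171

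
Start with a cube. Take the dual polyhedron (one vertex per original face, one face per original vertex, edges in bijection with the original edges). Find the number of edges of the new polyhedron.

The base solid has V = 8, E = 12, F = 6.
The dual swaps V and F and preserves E: V′ = F = 6, E′ = E = 12, F′ = V = 8.

12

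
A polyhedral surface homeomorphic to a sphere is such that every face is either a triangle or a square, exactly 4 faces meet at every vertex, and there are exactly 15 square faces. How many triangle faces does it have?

Let x be the number of triangles; then F = 15 + x.
Edge–face incidences: 2E = 4·15 + 3·x = 60 + 3x.
Every vertex has degree 4, so 4V = 2E.
Euler: V − E + F = 2 ⇒ (2E)/4 − E + (15 + x) = 2.
Multiply by 8: 2·(2E) − 4·(2E) + 8·(15 + x) = 16, i.e. 120 + 8x − 2·(60 + 3x) = 16.
Collecting terms: 2x = 16, so x = 8.
Then 2E = 60 + 3·8 = 84, so E = 42, V = 2E/4 = 21, F = 15 + 8 = 23.

8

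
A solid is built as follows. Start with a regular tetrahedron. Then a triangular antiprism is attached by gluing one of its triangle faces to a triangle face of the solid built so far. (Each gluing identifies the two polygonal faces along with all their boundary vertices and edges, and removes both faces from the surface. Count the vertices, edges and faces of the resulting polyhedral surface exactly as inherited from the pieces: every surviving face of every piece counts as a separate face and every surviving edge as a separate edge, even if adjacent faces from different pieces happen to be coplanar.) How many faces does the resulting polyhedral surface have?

A regular tetrahedron: V=4, E=6, F=4.
Attach a triangular antiprism (V=6, E=12, F=8) along a 3-gon: merge 3 vertices and 3 edges, delete both glued faces → V=7, E=15, F=10.
Check: V − E + F = 7 − 15 + 10 = 2.

10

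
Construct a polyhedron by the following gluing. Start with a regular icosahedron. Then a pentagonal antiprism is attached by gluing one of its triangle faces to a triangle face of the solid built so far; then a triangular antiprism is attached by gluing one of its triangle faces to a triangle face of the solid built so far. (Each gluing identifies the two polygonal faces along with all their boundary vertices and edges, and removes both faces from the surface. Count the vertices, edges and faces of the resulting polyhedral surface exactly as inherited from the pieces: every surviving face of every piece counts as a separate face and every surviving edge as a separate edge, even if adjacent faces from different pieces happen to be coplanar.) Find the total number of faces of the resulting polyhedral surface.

A regular icosahedron: V=12, E=30, F=20.
Attach a pentagonal antiprism (V=10, E=20, F=12) along a 3-gon: merge 3 vertices and 3 edges, delete both glued faces → V=19, E=47, F=30.
Attach a triangular antiprism (V=6, E=12, F=8) along a 3-gon: merge 3 vertices and 3 edges, delete both glued faces → V=22, E=56, F=36.
Check: V − E + F = 22 − 56 + 36 = 2.

36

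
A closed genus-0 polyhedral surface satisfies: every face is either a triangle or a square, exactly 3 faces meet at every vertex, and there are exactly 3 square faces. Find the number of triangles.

2

Let x be the number of triangles; then F = 3 + x.
Edge–face incidences: 2E = 4·3 + 3·x = 12 + 3x.
Every vertex has degree 3, so 3V = 2E.
Euler: V − E + F = 2 ⇒ (2E)/3 − E + (3 + x) = 2.
Multiply by 6: 2·(2E) − 3·(2E) + 6·(3 + x) = 12, i.e. 18 + 6x − (12 + 3x) = 12.
Collecting terms: 3x + 6 = 12, so 3x = 6, so x = 2.
Then 2E = 12 + 3·2 = 18, so E = 9, V = 2E/3 = 6, F = 3 + 2 = 5.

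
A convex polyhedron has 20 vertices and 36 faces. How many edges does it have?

54

Here V − E + F = 2.
E = V + F − (2) = 20 + 36 − (2) = 54.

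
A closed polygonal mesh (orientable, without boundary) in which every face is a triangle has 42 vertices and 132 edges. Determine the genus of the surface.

Every face is a triangle and each edge borders two faces, so 3F = 2·132, giving F = 88.
χ = V − E + F = 42 − 132 + 88 = -2.
For a closed orientable surface χ = 2 − 2g, so g = (2 − (-2))/2 = 2.

2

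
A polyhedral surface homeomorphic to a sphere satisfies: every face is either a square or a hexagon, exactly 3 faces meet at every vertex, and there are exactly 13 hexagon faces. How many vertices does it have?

Let x be the number of squares; then F = 13 + x.
Edge–face incidences: 2E = 6·13 + 4·x = 78 + 4x.
Every vertex has degree 3, so 3V = 2E.
Euler: V − E + F = 2 ⇒ (2E)/3 − E + (13 + x) = 2.
Multiply by 6: 2·(2E) − 3·(2E) + 6·(13 + x) = 12, i.e. 78 + 6x − (78 + 4x) = 12.
Collecting terms: 2x = 12, so x = 6.
Then 2E = 78 + 4·6 = 102, so E = 51, V = 2E/3 = 34, F = 13 + 6 = 19.

34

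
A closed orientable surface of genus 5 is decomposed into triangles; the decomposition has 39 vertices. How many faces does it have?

χ = 2 − 2·5 = -8, and every face is a triangle so 3F = 2E.
V − E + F = -8 with E = 3F/2 gives 39 − (3/2 − 1)·F = -8, so F = 94 and E = 141.

94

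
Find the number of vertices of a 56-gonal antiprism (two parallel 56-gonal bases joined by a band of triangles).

112

An antiprism on an n-gon has two n-gon caps and 2n triangles: V = 2·56 = 112, E = 4·56 = 224, F = 2·56 + 2 = 114.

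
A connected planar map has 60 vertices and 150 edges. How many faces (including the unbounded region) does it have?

92

Euler's formula for a connected plane graph: V − E + F = 2, so F = 2 − 60 + 150 = 92.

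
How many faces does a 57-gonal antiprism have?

An antiprism on an n-gon has two n-gon caps and 2n triangles: V = 2·57 = 114, E = 4·57 = 228, F = 2·57 + 2 = 116.

116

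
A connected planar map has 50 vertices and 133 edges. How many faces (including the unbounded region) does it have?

Euler's formula for a connected plane graph: V − E + F = 2, so F = 2 − 50 + 133 = 85.

85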